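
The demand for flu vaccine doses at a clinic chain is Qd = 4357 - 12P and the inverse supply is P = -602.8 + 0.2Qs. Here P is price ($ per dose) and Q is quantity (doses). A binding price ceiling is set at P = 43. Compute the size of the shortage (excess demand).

In direct form, Qs = 3014 + 5P.
Evaluating both curves at the ceiling price 43 gives Qd = 3841, Qs = 3229.
Shortage = Qd - Qs = 3841 - 3229 = 612.

Shortage = 612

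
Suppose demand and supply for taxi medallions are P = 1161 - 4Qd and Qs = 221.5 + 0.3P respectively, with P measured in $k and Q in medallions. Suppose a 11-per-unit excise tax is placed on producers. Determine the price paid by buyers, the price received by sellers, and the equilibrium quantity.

Rewriting in direct form: Qd = 290.25 - 0.25P.
Producers keep P_s = P_b - 11 per unit, so supply in terms of the buyer price is Qs = 218.2 + 0.3P_b.
Market clearing requires 290.25 - 0.25P_b = 218.2 + 0.3P_b; hence 72.05 = 0.55P_b and P_b = 131.
Then P_s = 131 - 11 = 120 and Q = 290.25 - 0.25(131) = 257.5.

P_b = 131, P_s = 120, Q = 257.5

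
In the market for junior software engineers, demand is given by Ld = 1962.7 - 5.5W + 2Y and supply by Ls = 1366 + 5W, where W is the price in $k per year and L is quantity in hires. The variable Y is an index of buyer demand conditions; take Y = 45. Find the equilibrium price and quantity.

W* = 65.4, L* = 1693

With Y = 45, demand is Ld = 2052.7 - 5.5W.
Equating demand and supply, 2052.7 - 5.5W = 1366 + 5W gives 10.5W = 686.7, so W* = 65.4.
From the demand curve, L* = 2052.7 - 5.5(65.4) = 1693.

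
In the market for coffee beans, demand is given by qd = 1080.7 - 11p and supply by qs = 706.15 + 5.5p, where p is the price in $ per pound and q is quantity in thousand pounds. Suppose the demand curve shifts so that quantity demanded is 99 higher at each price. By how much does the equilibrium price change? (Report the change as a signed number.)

Δp = 6

The market clears where 1080.7 - 11p = 706.15 + 5.5p. Rearranging, 16.5p = 374.55, hence p* = 22.7.
Plugging p* into demand: q* = 1080.7 - 11(22.7) = 831.
After the shift, demand is qd = 1179.7 - 11p.
New equilibrium: 473.55 = 16.5p, so p = 28.7 and q = 864.
Δp = 28.7 - 22.7 = 6.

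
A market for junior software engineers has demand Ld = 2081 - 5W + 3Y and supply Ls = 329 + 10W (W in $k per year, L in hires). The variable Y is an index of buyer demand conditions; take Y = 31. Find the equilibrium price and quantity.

W* = 123, L* = 1559

With Y = 31, demand is Ld = 2174 - 5W.
The market clears where 2174 - 5W = 329 + 10W. Rearranging, 15W = 1845, hence W* = 123.
Substitute back: L* = 2174 - 5(123) = 1559.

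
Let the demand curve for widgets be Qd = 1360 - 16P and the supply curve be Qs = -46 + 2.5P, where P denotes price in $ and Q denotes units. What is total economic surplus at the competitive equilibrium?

Total surplus = 4795.2

Equating demand and supply, 1360 - 16P = -46 + 2.5P gives 18.5P = 1406, so P* = 76.
Substitute back: Q* = 1360 - 16(76) = 144.
Demand choke price = 85; supply choke price = 18.4. CS = ½(85 - 76)(144) = 648; PS = ½(76 - 18.4)(144) = 4147.2. Total surplus = 4795.2.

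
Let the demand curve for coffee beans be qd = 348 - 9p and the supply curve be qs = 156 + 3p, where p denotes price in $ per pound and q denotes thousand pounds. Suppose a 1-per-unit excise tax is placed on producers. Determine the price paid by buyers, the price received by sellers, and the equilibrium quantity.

With a tax of 1 on producers, they supply based on the net price p_s = p_b - 1, so qs = 153 + 3p_b.
Equate demand and the shifted supply: 348 - 9p_b = 153 + 3p_b, giving 12p_b = 195, so p_b = 16.25.
So p_s = 15.25 and the quantity traded is q = 348 - 9(16.25) = 201.75.

p_b = 16.25, p_s = 15.25, q = 201.75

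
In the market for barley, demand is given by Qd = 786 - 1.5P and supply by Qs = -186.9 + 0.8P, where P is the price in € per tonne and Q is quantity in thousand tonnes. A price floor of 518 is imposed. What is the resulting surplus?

Evaluating both curves at the floor price 518 gives Qd = 9, Qs = 227.5.
Surplus = Qs - Qd = 227.5 - 9 = 218.5.

Surplus = 218.5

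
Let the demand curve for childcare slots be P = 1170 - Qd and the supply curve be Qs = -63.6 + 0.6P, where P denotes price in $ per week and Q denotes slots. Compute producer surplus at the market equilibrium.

Producer surplus = 132667.5

In direct form, Qd = 1170 - P.
Equating demand and supply, 1170 - P = -63.6 + 0.6P gives 1.6P = 1233.6, so P* = 771.
Plugging P* into demand: Q* = 1170 - 771 = 399.
Supply choke price (Qs = 0): P = 106. Producer surplus = ½ × (771 - 106) × 399 = 132667.5.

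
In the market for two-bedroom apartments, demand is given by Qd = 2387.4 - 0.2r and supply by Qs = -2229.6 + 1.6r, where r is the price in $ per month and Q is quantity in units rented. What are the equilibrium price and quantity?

r* = 2565, Q* = 1874.4

At equilibrium Qd = Qs, so 2387.4 - 0.2r = -2229.6 + 1.6r; collecting terms, 4617 = 1.8r and r* = 2565.
From the demand curve, Q* = 2387.4 - 0.2(2565) = 1874.4.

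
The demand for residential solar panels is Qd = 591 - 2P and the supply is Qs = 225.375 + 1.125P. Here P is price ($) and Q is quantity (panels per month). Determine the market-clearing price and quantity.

The market clears where 591 - 2P = 225.375 + 1.125P. Rearranging, 3.125P = 365.625, hence P* = 117.
Plugging P* into demand: Q* = 591 - 2(117) = 357.

P* = 117, Q* = 357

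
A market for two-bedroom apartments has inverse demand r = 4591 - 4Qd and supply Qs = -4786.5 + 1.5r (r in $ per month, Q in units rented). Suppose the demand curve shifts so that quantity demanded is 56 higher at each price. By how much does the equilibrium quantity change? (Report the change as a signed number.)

ΔQ = 48

Inverting to quantity form: Qd = 1147.75 - 0.25r.
The market clears where 1147.75 - 0.25r = -4786.5 + 1.5r. Rearranging, 1.75r = 5934.25, hence r* = 3391.
From the demand curve, Q* = 1147.75 - 0.25(3391) = 300.
After the shift, demand is Qd = 1203.75 - 0.25r.
The new intersection has 5990.25 = 1.75r, i.e. r = 3423, Q = 348.
ΔQ = 348 - 300 = 48.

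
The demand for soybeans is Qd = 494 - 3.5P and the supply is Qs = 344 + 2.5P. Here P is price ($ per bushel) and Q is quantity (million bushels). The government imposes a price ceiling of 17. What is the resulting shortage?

With P fixed at 17, quantity demanded is 434.5 and quantity supplied is 386.5.
Shortage = Qd - Qs = 434.5 - 386.5 = 48.

Shortage = 48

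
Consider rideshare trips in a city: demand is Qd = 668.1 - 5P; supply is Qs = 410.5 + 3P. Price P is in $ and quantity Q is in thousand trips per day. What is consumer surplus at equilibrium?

Consumer surplus = 25715.041

Equating demand and supply, 668.1 - 5P = 410.5 + 3P gives 8P = 257.6, so P* = 32.2.
From the demand curve, Q* = 668.1 - 5(32.2) = 507.1.
Demand choke price (Qd = 0): P = 668.1/5 = 133.62. Consumer surplus = ½ × (133.62 - 32.2) × 507.1 = 25715.041.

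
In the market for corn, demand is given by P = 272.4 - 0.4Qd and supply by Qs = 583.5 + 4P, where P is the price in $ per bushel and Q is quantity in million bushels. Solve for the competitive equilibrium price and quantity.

Inverting to quantity form: Qd = 681 - 2.5P.
Set Qd = Qs: 681 - 2.5P = 583.5 + 4P, so 97.5 = 6.5P and P* = 15.
Plugging P* into demand: Q* = 681 - 2.5(15) = 643.5.

P* = 15, Q* = 643.5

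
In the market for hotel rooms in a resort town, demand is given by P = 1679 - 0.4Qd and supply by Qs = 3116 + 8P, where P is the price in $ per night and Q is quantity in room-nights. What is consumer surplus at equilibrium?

Inverting to quantity form: Qd = 4197.5 - 2.5P.
Set Qd = Qs: 4197.5 - 2.5P = 3116 + 8P, so 1081.5 = 10.5P and P* = 103.
From the demand curve, Q* = 4197.5 - 2.5(103) = 3940.
Demand choke price (Qd = 0): P = 4197.5/2.5 = 1679. Consumer surplus = ½ × (1679 - 103) × 3940 = 3104720.

Consumer surplus = 3104720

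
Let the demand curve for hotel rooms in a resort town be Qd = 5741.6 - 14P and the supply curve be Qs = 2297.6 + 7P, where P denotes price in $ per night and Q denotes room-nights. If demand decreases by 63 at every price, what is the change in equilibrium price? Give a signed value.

Set Qd = Qs: 5741.6 - 14P = 2297.6 + 7P, so 3444 = 21P and P* = 164.
Substitute back: Q* = 5741.6 - 14(164) = 3445.6.
After the shift, demand is Qd = 5678.6 - 14P.
New equilibrium: 3381 = 21P, so P = 161 and Q = 3424.6.
ΔP = 161 - 164 = -3.

ΔP = -3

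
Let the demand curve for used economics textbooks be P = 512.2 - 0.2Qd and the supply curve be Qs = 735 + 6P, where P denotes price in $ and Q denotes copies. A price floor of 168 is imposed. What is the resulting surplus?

Rewriting in direct form: Qd = 2561 - 5P.
With P fixed at 168, quantity demanded is 1721 and quantity supplied is 1743.
Surplus = Qs - Qd = 1743 - 1721 = 22.

Surplus = 22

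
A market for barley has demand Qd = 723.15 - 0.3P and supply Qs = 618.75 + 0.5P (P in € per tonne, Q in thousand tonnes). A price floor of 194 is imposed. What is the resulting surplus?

Surplus = 50.8

With P fixed at 194, quantity demanded is 664.95 and quantity supplied is 715.75.
Surplus = Qs - Qd = 715.75 - 664.95 = 50.8.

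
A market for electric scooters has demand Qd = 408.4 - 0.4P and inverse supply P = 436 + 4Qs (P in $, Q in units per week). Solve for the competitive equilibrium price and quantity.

In direct form, Qs = -109 + 0.25P.
Equating demand and supply, 408.4 - 0.4P = -109 + 0.25P gives 0.65P = 517.4, so P* = 796.
Plugging P* into demand: Q* = 408.4 - 0.4(796) = 90.

P* = 796, Q* = 90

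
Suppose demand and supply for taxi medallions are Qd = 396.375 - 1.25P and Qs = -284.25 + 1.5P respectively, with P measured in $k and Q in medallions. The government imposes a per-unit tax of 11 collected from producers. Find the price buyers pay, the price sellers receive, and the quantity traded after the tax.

Producers keep P_s = P_b - 11 per unit, so supply in terms of the buyer price is Qs = -300.75 + 1.5P_b.
Set Qd = Qs: 396.375 - 1.25P_b = -300.75 + 1.5P_b, so 697.125 = 2.75P_b and P_b = 253.5.
Then P_s = 253.5 - 11 = 242.5 and Q = 396.375 - 1.25(253.5) = 79.5.

P_b = 253.5, P_s = 242.5, Q = 79.5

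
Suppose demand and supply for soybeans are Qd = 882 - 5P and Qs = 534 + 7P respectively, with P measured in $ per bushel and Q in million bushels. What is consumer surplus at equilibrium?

Equating demand and supply, 882 - 5P = 534 + 7P gives 12P = 348, so P* = 29.
From the demand curve, Q* = 882 - 5(29) = 737.
Demand choke price (Qd = 0): P = 882/5 = 176.4. Consumer surplus = ½ × (176.4 - 29) × 737 = 54316.9.

Consumer surplus = 54316.9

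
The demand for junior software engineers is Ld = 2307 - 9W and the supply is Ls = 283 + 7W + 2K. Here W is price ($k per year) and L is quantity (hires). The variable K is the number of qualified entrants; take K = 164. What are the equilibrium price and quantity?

With K = 164, supply is Ls = 611 + 7W.
The market clears where 2307 - 9W = 611 + 7W. Rearranging, 16W = 1696, hence W* = 106.
From the demand curve, L* = 2307 - 9(106) = 1353.

W* = 106, L* = 1353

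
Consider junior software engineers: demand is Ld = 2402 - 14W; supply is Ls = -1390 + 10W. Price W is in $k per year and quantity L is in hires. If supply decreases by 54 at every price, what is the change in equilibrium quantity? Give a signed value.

Set Ld = Ls: 2402 - 14W = -1390 + 10W, so 3792 = 24W and W* = 158.
Substitute back: L* = 2402 - 14(158) = 190.
After the shift, supply is Ls = -1444 + 10W.
The new intersection has 3846 = 24W, i.e. W = 160.25, L = 158.5.
ΔL = 158.5 - 190 = -31.5.

ΔL = -31.5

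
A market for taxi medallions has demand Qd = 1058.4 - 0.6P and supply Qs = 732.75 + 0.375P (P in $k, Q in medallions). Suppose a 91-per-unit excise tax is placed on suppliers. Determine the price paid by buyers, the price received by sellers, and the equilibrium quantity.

P_b = 369, P_s = 278, Q = 837

The tax drives a wedge P_b - P_s = 91. Substituting P_s = P_b - 91 into supply: Qs = 698.625 + 0.375P_b.
Equate demand and the shifted supply: 1058.4 - 0.6P_b = 698.625 + 0.375P_b, giving 0.975P_b = 359.775, so P_b = 369.
So P_s = 278 and the quantity traded is Q = 1058.4 - 0.6(369) = 837.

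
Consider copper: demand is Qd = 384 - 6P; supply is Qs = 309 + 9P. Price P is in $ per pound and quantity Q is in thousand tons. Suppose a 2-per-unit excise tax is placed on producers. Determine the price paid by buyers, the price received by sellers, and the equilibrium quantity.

P_b = 6.2, P_s = 4.2, Q = 346.8

With a tax of 2 on producers, they supply based on the net price P_s = P_b - 2, so Qs = 291 + 9P_b.
Equate demand and the shifted supply: 384 - 6P_b = 291 + 9P_b, giving 15P_b = 93, so P_b = 6.2.
Then P_s = 6.2 - 2 = 4.2 and Q = 384 - 6(6.2) = 346.8.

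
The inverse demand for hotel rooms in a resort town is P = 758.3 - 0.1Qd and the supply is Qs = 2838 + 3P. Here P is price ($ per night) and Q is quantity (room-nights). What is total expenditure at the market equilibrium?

Total expenditure = 1435545

Inverting to quantity form: Qd = 7583 - 10P.
The market clears where 7583 - 10P = 2838 + 3P. Rearranging, 13P = 4745, hence P* = 365.
Substitute back: Q* = 7583 - 10(365) = 3933.
Total expenditure = P* × Q* = 365 × 3933 = 1435545.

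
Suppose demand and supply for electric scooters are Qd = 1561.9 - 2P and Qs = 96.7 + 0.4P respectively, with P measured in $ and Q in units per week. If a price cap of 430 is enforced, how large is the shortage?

Shortage = 433.2

At P = 430: Qd = 701.9 and Qs = 268.7.
Shortage = Qd - Qs = 701.9 - 268.7 = 433.2.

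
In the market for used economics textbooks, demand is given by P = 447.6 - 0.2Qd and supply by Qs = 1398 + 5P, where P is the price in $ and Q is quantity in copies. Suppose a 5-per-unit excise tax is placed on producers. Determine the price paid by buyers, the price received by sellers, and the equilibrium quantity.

Solving each curve for Q: Qd = 2238 - 5P.
The tax drives a wedge P_b - P_s = 5. Substituting P_s = P_b - 5 into supply: Qs = 1373 + 5P_b.
Market clearing requires 2238 - 5P_b = 1373 + 5P_b; hence 865 = 10P_b and P_b = 86.5.
Then P_s = 86.5 - 5 = 81.5 and Q = 2238 - 5(86.5) = 1805.5.

P_b = 86.5, P_s = 81.5, Q = 1805.5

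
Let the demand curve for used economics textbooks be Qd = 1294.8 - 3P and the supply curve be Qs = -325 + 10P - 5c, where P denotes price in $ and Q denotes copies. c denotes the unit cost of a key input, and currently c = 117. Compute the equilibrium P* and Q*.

With c = 117, supply is Qs = -910 + 10P.
At equilibrium Qd = Qs, so 1294.8 - 3P = -910 + 10P; collecting terms, 2204.8 = 13P and P* = 169.6.
Plugging P* into demand: Q* = 1294.8 - 3(169.6) = 786.

P* = 169.6, Q* = 786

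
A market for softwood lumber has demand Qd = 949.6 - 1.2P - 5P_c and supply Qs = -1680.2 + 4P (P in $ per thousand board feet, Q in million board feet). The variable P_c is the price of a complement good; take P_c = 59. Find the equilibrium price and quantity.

P* = 449, Q* = 115.8

With P_c = 59, demand is Qd = 654.6 - 1.2P.
Equating demand and supply, 654.6 - 1.2P = -1680.2 + 4P gives 5.2P = 2334.8, so P* = 449.
Substitute back: Q* = 654.6 - 1.2(449) = 115.8.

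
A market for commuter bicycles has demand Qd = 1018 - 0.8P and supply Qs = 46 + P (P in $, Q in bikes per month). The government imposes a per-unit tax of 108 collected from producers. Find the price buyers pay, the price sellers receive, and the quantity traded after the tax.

P_b = 600, P_s = 492, Q = 538

With a tax of 108 on producers, they supply based on the net price P_s = P_b - 108, so Qs = -62 + P_b.
Market clearing requires 1018 - 0.8P_b = -62 + P_b; hence 1080 = 1.8P_b and P_b = 600.
Then P_s = 600 - 108 = 492 and Q = 1018 - 0.8(600) = 538.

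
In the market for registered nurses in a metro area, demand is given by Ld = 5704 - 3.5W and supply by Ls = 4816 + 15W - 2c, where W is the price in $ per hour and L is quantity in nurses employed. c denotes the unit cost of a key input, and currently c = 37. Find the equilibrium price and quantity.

With c = 37, supply is Ls = 4742 + 15W.
The market clears where 5704 - 3.5W = 4742 + 15W. Rearranging, 18.5W = 962, hence W* = 52.
Plugging W* into demand: L* = 5704 - 3.5(52) = 5522.

W* = 52, L* = 5522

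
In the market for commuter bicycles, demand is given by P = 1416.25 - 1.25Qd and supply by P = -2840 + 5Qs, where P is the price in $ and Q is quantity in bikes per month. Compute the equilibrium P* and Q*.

P* = 565, Q* = 681

In direct form, Qd = 1133 - 0.8P and Qs = 568 + 0.2P.
Set Qd = Qs: 1133 - 0.8P = 568 + 0.2P, so 565 = P and P* = 565.
Then Q* = 1133 - 0.8(565) = 681.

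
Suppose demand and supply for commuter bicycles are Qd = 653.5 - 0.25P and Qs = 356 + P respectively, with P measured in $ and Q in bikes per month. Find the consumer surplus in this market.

The market clears where 653.5 - 0.25P = 356 + P. Rearranging, 1.25P = 297.5, hence P* = 238.
Plugging P* into demand: Q* = 653.5 - 0.25(238) = 594.
Demand choke price (Qd = 0): P = 653.5/0.25 = 2614. Consumer surplus = ½ × (2614 - 238) × 594 = 705672.

Consumer surplus = 705672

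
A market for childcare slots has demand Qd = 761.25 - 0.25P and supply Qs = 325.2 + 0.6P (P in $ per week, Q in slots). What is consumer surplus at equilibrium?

Equating demand and supply, 761.25 - 0.25P = 325.2 + 0.6P gives 0.85P = 436.05, so P* = 513.
Plugging P* into demand: Q* = 761.25 - 0.25(513) = 633.
Demand choke price (Qd = 0): P = 761.25/0.25 = 3045. Consumer surplus = ½ × (3045 - 513) × 633 = 801378.

Consumer surplus = 801378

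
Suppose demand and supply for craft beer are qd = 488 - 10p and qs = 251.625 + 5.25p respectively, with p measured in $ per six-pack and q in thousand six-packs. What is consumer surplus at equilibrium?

Consumer surplus = 5544.45

Set qd = qs: 488 - 10p = 251.625 + 5.25p, so 236.375 = 15.25p and p* = 15.5.
Substitute back: q* = 488 - 10(15.5) = 333.
Demand choke price (qd = 0): p = 488/10 = 48.8. Consumer surplus = ½ × (48.8 - 15.5) × 333 = 5544.45.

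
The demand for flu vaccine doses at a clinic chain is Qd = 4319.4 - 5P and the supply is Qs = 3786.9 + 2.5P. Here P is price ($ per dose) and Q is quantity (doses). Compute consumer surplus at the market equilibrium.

Consumer surplus = 1571646.736

The market clears where 4319.4 - 5P = 3786.9 + 2.5P. Rearranging, 7.5P = 532.5, hence P* = 71.
Substitute back: Q* = 4319.4 - 5(71) = 3964.4.
Demand choke price (Qd = 0): P = 4319.4/5 = 863.88. Consumer surplus = ½ × (863.88 - 71) × 3964.4 = 1571646.736.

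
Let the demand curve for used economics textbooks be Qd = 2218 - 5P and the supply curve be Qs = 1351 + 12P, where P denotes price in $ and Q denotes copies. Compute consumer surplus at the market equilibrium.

At equilibrium Qd = Qs, so 2218 - 5P = 1351 + 12P; collecting terms, 867 = 17P and P* = 51.
Substitute back: Q* = 2218 - 5(51) = 1963.
Demand choke price (Qd = 0): P = 2218/5 = 443.6. Consumer surplus = ½ × (443.6 - 51) × 1963 = 385336.9.

Consumer surplus = 385336.9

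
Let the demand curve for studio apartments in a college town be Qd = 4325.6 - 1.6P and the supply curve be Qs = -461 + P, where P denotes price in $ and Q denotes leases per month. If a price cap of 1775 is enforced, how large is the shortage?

Shortage = 171.6

At P = 1775: Qd = 1485.6 and Qs = 1314.
Shortage = Qd - Qs = 1485.6 - 1314 = 171.6.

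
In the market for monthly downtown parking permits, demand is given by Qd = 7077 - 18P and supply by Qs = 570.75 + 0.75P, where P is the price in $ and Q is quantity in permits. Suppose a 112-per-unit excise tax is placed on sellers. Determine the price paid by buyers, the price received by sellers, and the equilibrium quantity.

P_b = 351.48, P_s = 239.48, Q = 750.36

With a tax of 112 on sellers, they supply based on the net price P_s = P_b - 112, so Qs = 486.75 + 0.75P_b.
Set Qd = Qs: 7077 - 18P_b = 486.75 + 0.75P_b, so 6590.25 = 18.75P_b and P_b = 351.48.
Then P_s = 351.48 - 112 = 239.48 and Q = 7077 - 18(351.48) = 750.36.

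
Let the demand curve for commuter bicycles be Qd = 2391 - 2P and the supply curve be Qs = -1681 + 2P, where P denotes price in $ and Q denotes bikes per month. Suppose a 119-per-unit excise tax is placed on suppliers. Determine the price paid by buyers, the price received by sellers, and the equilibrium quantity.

The tax drives a wedge P_b - P_s = 119. Substituting P_s = P_b - 119 into supply: Qs = -1919 + 2P_b.
Equate demand and the shifted supply: 2391 - 2P_b = -1919 + 2P_b, giving 4P_b = 4310, so P_b = 1077.5.
So P_s = 958.5 and the quantity traded is Q = 2391 - 2(1077.5) = 236.

P_b = 1077.5, P_s = 958.5, Q = 236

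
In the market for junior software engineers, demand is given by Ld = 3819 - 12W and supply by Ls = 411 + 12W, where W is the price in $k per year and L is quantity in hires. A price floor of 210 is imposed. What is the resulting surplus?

With W fixed at 210, quantity demanded is 1299 and quantity supplied is 2931.
Surplus = Ls - Ld = 2931 - 1299 = 1632.

Surplus = 1632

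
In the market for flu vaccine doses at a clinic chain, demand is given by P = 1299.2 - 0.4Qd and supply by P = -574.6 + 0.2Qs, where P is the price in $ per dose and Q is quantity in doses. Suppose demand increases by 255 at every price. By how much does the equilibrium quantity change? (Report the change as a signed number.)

Rewriting in direct form: Qd = 3248 - 2.5P and Qs = 2873 + 5P.
At equilibrium Qd = Qs, so 3248 - 2.5P = 2873 + 5P; collecting terms, 375 = 7.5P and P* = 50.
From the demand curve, Q* = 3248 - 2.5(50) = 3123.
After the shift, demand is Qd = 3503 - 2.5P.
Re-solving, 7.5P = 630 gives P = 84 and Q = 3293.
ΔQ = 3293 - 3123 = 170.

ΔQ = 170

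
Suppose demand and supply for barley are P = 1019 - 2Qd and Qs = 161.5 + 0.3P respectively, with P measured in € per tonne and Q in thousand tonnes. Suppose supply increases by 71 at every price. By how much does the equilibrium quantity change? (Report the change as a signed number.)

ΔQ = 44.375

Solving each curve for Q: Qd = 509.5 - 0.5P.
The market clears where 509.5 - 0.5P = 161.5 + 0.3P. Rearranging, 0.8P = 348, hence P* = 435.
Plugging P* into demand: Q* = 509.5 - 0.5(435) = 292.
After the shift, supply is Qs = 232.5 + 0.3P.
New equilibrium: 277 = 0.8P, so P = 346.25 and Q = 336.375.
ΔQ = 336.375 - 292 = 44.375.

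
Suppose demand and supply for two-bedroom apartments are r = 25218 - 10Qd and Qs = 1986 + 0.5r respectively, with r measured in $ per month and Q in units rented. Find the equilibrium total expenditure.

In direct form, Qd = 2521.8 - 0.1r.
At equilibrium Qd = Qs, so 2521.8 - 0.1r = 1986 + 0.5r; collecting terms, 535.8 = 0.6r and r* = 893.
Plugging r* into demand: Q* = 2521.8 - 0.1(893) = 2432.5.
Total expenditure = r* × Q* = 893 × 2432.5 = 2172222.5.

Total expenditure = 2172222.5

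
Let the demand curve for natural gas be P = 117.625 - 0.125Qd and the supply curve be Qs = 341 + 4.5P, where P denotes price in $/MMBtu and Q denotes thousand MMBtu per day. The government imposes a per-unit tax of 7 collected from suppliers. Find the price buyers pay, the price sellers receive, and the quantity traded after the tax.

P_b = 50.52, P_s = 43.52, Q = 536.84

In direct form, Qd = 941 - 8P.
With a tax of 7 on suppliers, they supply based on the net price P_s = P_b - 7, so Qs = 309.5 + 4.5P_b.
Set Qd = Qs: 941 - 8P_b = 309.5 + 4.5P_b, so 631.5 = 12.5P_b and P_b = 50.52.
Then P_s = 50.52 - 7 = 43.52 and Q = 941 - 8(50.52) = 536.84.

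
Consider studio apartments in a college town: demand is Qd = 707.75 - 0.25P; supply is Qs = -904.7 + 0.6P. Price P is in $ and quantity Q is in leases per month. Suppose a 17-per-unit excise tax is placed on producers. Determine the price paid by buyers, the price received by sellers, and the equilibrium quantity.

P_b = 1909, P_s = 1892, Q = 230.5

Producers keep P_s = P_b - 17 per unit, so supply in terms of the buyer price is Qs = -914.9 + 0.6P_b.
Set Qd = Qs: 707.75 - 0.25P_b = -914.9 + 0.6P_b, so 1622.65 = 0.85P_b and P_b = 1909.
So P_s = 1892 and the quantity traded is Q = 707.75 - 0.25(1909) = 230.5.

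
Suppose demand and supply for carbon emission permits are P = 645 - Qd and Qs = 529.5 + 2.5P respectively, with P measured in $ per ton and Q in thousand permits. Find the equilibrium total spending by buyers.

In direct form, Qd = 645 - P.
Set Qd = Qs: 645 - P = 529.5 + 2.5P, so 115.5 = 3.5P and P* = 33.
Then Q* = 645 - 33 = 612.
Total spending by buyers = P* × Q* = 33 × 612 = 20196.

Total spending by buyers = 20196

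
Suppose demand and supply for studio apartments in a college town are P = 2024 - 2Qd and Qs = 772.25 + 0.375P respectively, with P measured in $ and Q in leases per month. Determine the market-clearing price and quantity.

P* = 274, Q* = 875

Rewriting in direct form: Qd = 1012 - 0.5P.
The market clears where 1012 - 0.5P = 772.25 + 0.375P. Rearranging, 0.875P = 239.75, hence P* = 274.
Then Q* = 1012 - 0.5(274) = 875.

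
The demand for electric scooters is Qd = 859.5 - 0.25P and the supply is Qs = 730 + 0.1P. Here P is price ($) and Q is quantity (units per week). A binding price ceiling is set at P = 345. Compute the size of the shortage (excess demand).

With P fixed at 345, quantity demanded is 773.25 and quantity supplied is 764.5.
Shortage = Qd - Qs = 773.25 - 764.5 = 8.75.

Shortage = 8.75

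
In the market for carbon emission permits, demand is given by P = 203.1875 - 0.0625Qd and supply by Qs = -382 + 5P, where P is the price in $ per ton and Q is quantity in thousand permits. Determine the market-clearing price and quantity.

P* = 173, Q* = 483

Rewriting in direct form: Qd = 3251 - 16P.
Set Qd = Qs: 3251 - 16P = -382 + 5P, so 3633 = 21P and P* = 173.
Plugging P* into demand: Q* = 3251 - 16(173) = 483.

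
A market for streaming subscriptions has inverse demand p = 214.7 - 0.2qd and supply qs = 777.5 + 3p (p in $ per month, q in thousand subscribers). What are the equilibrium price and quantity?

p* = 37, q* = 888.5

In direct form, qd = 1073.5 - 5p.
At equilibrium qd = qs, so 1073.5 - 5p = 777.5 + 3p; collecting terms, 296 = 8p and p* = 37.
Then q* = 1073.5 - 5(37) = 888.5.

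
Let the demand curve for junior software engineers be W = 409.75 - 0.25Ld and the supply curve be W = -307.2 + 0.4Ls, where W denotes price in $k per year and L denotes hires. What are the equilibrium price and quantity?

In direct form, Ld = 1639 - 4W and Ls = 768 + 2.5W.
Set Ld = Ls: 1639 - 4W = 768 + 2.5W, so 871 = 6.5W and W* = 134.
Substitute back: L* = 1639 - 4(134) = 1103.

W* = 134, L* = 1103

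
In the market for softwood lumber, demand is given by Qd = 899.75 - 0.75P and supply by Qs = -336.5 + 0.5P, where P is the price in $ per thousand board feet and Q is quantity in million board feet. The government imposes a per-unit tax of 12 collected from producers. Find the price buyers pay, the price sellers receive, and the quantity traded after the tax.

With a tax of 12 on producers, they supply based on the net price P_s = P_b - 12, so Qs = -342.5 + 0.5P_b.
Market clearing requires 899.75 - 0.75P_b = -342.5 + 0.5P_b; hence 1242.25 = 1.25P_b and P_b = 993.8.
So P_s = 981.8 and the quantity traded is Q = 899.75 - 0.75(993.8) = 154.4.

P_b = 993.8, P_s = 981.8, Q = 154.4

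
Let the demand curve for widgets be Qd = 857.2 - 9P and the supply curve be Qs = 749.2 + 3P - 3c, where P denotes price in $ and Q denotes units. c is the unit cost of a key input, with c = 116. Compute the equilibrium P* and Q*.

P* = 38, Q* = 515.2

With c = 116, supply is Qs = 401.2 + 3P.
Equating demand and supply, 857.2 - 9P = 401.2 + 3P gives 12P = 456, so P* = 38.
Then Q* = 857.2 - 9(38) = 515.2.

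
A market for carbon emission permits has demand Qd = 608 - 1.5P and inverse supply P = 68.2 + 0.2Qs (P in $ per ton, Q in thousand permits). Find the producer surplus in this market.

Producer surplus = 15132.1

Rewriting in direct form: Qs = -341 + 5P.
Equating demand and supply, 608 - 1.5P = -341 + 5P gives 6.5P = 949, so P* = 146.
Then Q* = 608 - 1.5(146) = 389.
Supply choke price (Qs = 0): P = 68.2. Producer surplus = ½ × (146 - 68.2) × 389 = 15132.1.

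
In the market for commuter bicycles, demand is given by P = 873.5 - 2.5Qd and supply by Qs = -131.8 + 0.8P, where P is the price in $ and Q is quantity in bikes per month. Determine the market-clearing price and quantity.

P* = 401, Q* = 189

In direct form, Qd = 349.4 - 0.4P.
Equating demand and supply, 349.4 - 0.4P = -131.8 + 0.8P gives 1.2P = 481.2, so P* = 401.
Then Q* = 349.4 - 0.4(401) = 189.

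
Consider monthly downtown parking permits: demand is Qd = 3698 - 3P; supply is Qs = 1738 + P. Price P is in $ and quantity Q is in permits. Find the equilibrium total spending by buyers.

Total spending by buyers = 1091720

The market clears where 3698 - 3P = 1738 + P. Rearranging, 4P = 1960, hence P* = 490.
Substitute back: Q* = 3698 - 3(490) = 2228.
Total spending by buyers = P* × Q* = 490 × 2228 = 1091720.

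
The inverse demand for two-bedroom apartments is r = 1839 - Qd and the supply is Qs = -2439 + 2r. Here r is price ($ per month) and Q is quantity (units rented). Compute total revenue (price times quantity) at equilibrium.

Total revenue = 588938

Solving each curve for Q: Qd = 1839 - r.
Set Qd = Qs: 1839 - r = -2439 + 2r, so 4278 = 3r and r* = 1426.
Plugging r* into demand: Q* = 1839 - 1426 = 413.
Total revenue = r* × Q* = 1426 × 413 = 588938.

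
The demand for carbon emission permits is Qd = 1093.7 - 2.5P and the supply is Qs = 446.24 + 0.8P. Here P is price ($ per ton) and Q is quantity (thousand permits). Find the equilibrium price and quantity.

P* = 196.2, Q* = 603.2

Equating demand and supply, 1093.7 - 2.5P = 446.24 + 0.8P gives 3.3P = 647.46, so P* = 196.2.
Then Q* = 1093.7 - 2.5(196.2) = 603.2.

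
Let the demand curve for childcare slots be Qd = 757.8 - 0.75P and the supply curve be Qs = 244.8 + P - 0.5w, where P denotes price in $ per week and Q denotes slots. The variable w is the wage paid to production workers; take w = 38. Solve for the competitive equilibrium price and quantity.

P* = 304, Q* = 529.8

With w = 38, supply is Qs = 225.8 + P.
Equating demand and supply, 757.8 - 0.75P = 225.8 + P gives 1.75P = 532, so P* = 304.
Plugging P* into demand: Q* = 757.8 - 0.75(304) = 529.8.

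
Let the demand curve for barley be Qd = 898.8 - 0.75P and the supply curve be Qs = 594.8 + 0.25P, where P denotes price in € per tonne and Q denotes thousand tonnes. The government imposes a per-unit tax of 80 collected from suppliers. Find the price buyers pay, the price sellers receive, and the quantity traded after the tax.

Suppliers keep P_s = P_b - 80 per unit, so supply in terms of the buyer price is Qs = 574.8 + 0.25P_b.
Equate demand and the shifted supply: 898.8 - 0.75P_b = 574.8 + 0.25P_b, giving P_b = 324, so P_b = 324.
So P_s = 244 and the quantity traded is Q = 898.8 - 0.75(324) = 655.8.

P_b = 324, P_s = 244, Q = 655.8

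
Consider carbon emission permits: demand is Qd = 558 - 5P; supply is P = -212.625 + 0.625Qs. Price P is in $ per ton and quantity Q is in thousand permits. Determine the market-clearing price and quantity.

P* = 33, Q* = 393

Solving each curve for Q: Qs = 340.2 + 1.6P.
Equating demand and supply, 558 - 5P = 340.2 + 1.6P gives 6.6P = 217.8, so P* = 33.
Substitute back: Q* = 558 - 5(33) = 393.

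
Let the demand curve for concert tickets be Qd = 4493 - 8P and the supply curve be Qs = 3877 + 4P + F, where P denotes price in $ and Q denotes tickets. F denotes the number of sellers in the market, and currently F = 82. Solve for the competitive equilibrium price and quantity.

With F = 82, supply is Qs = 3959 + 4P.
Set Qd = Qs: 4493 - 8P = 3959 + 4P, so 534 = 12P and P* = 44.5.
Plugging P* into demand: Q* = 4493 - 8(44.5) = 4137.

P* = 44.5, Q* = 4137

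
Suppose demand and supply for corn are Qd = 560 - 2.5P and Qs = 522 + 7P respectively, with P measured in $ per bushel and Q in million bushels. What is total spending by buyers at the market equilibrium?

Total spending by buyers = 2200

Equating demand and supply, 560 - 2.5P = 522 + 7P gives 9.5P = 38, so P* = 4.
Substitute back: Q* = 560 - 2.5(4) = 550.
Total spending by buyers = P* × Q* = 4 × 550 = 2200.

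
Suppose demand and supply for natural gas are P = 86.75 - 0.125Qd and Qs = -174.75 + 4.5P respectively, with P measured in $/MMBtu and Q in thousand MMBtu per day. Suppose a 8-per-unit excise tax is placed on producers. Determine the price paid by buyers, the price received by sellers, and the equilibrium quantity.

Rewriting in direct form: Qd = 694 - 8P.
With a tax of 8 on producers, they supply based on the net price P_s = P_b - 8, so Qs = -210.75 + 4.5P_b.
Market clearing requires 694 - 8P_b = -210.75 + 4.5P_b; hence 904.75 = 12.5P_b and P_b = 72.38.
Then P_s = 72.38 - 8 = 64.38 and Q = 694 - 8(72.38) = 114.96.

P_b = 72.38, P_s = 64.38, Q = 114.96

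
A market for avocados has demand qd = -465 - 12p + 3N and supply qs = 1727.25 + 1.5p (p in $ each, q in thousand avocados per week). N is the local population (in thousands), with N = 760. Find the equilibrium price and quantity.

With N = 760, demand is qd = 1815 - 12p.
Set qd = qs: 1815 - 12p = 1727.25 + 1.5p, so 87.75 = 13.5p and p* = 6.5.
Plugging p* into demand: q* = 1815 - 12(6.5) = 1737.

p* = 6.5, q* = 1737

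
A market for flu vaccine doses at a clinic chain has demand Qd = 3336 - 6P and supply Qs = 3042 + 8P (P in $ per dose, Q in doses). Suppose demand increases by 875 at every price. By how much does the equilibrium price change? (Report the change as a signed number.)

ΔP = 62.5

The market clears where 3336 - 6P = 3042 + 8P. Rearranging, 14P = 294, hence P* = 21.
Then Q* = 3336 - 6(21) = 3210.
After the shift, demand is Qd = 4211 - 6P.
The new intersection has 1169 = 14P, i.e. P = 83.5, Q = 3710.
ΔP = 83.5 - 21 = 62.5.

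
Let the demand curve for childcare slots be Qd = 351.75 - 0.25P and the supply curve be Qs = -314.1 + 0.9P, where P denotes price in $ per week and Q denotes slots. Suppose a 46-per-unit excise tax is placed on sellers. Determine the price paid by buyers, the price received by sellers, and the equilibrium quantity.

P_b = 615, P_s = 569, Q = 198

Sellers keep P_s = P_b - 46 per unit, so supply in terms of the buyer price is Qs = -355.5 + 0.9P_b.
Set Qd = Qs: 351.75 - 0.25P_b = -355.5 + 0.9P_b, so 707.25 = 1.15P_b and P_b = 615.
So P_s = 569 and the quantity traded is Q = 351.75 - 0.25(615) = 198.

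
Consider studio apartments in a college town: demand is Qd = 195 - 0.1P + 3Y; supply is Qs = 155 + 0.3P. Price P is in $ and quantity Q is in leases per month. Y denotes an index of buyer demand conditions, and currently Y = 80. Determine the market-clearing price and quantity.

With Y = 80, demand is Qd = 435 - 0.1P.
Set Qd = Qs: 435 - 0.1P = 155 + 0.3P, so 280 = 0.4P and P* = 700.
Plugging P* into demand: Q* = 435 - 0.1(700) = 365.

P* = 700, Q* = 365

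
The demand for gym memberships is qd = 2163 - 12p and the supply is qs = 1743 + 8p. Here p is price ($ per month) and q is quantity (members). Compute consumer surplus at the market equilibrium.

Equating demand and supply, 2163 - 12p = 1743 + 8p gives 20p = 420, so p* = 21.
Substitute back: q* = 2163 - 12(21) = 1911.
Demand choke price (qd = 0): p = 2163/12 = 180.25. Consumer surplus = ½ × (180.25 - 21) × 1911 = 152163.375.

Consumer surplus = 152163.375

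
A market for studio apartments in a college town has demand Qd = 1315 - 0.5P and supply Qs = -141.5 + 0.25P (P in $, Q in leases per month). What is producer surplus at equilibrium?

Producer surplus = 236672

The market clears where 1315 - 0.5P = -141.5 + 0.25P. Rearranging, 0.75P = 1456.5, hence P* = 1942.
Then Q* = 1315 - 0.5(1942) = 344.
Supply choke price (Qs = 0): P = 566. Producer surplus = ½ × (1942 - 566) × 344 = 236672.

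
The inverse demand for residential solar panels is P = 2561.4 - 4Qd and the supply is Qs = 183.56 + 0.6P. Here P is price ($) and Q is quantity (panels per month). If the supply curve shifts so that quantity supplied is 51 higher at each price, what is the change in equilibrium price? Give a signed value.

In direct form, Qd = 640.35 - 0.25P.
Equating demand and supply, 640.35 - 0.25P = 183.56 + 0.6P gives 0.85P = 456.79, so P* = 537.4.
Then Q* = 640.35 - 0.25(537.4) = 506.
After the shift, supply is Qs = 234.56 + 0.6P.
The new intersection has 405.79 = 0.85P, i.e. P = 477.4, Q = 521.
ΔP = 477.4 - 537.4 = -60.

ΔP = -60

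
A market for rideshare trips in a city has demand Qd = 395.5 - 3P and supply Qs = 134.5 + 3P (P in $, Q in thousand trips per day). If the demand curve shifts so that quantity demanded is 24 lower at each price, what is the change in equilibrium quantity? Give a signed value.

ΔQ = -12

At equilibrium Qd = Qs, so 395.5 - 3P = 134.5 + 3P; collecting terms, 261 = 6P and P* = 43.5.
Substitute back: Q* = 395.5 - 3(43.5) = 265.
After the shift, demand is Qd = 371.5 - 3P.
New equilibrium: 237 = 6P, so P = 39.5 and Q = 253.
ΔQ = 253 - 265 = -12.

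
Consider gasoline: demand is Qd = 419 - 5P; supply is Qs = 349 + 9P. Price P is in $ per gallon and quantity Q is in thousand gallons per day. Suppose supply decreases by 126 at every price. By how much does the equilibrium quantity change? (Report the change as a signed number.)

ΔQ = -45

Set Qd = Qs: 419 - 5P = 349 + 9P, so 70 = 14P and P* = 5.
From the demand curve, Q* = 419 - 5(5) = 394.
After the shift, supply is Qs = 223 + 9P.
Re-solving, 14P = 196 gives P = 14 and Q = 349.
ΔQ = 349 - 394 = -45.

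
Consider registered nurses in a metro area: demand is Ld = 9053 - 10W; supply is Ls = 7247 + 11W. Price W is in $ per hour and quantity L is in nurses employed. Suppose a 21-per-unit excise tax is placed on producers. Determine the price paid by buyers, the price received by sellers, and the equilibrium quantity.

W_b = 97, W_s = 76, L = 8083

The tax drives a wedge W_b - W_s = 21. Substituting W_s = W_b - 21 into supply: Ls = 7016 + 11W_b.
Equate demand and the shifted supply: 9053 - 10W_b = 7016 + 11W_b, giving 21W_b = 2037, so W_b = 97.
Then W_s = 97 - 21 = 76 and L = 9053 - 10(97) = 8083.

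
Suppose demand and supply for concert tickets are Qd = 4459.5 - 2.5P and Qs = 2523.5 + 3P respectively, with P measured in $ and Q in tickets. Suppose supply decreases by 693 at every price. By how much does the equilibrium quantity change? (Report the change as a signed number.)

At equilibrium Qd = Qs, so 4459.5 - 2.5P = 2523.5 + 3P; collecting terms, 1936 = 5.5P and P* = 352.
Plugging P* into demand: Q* = 4459.5 - 2.5(352) = 3579.5.
After the shift, supply is Qs = 1830.5 + 3P.
The new intersection has 2629 = 5.5P, i.e. P = 478, Q = 3264.5.
ΔQ = 3264.5 - 3579.5 = -315.

ΔQ = -315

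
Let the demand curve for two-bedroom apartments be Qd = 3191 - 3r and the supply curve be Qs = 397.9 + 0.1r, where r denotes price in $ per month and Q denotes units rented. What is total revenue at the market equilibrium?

Total revenue = 439688

The market clears where 3191 - 3r = 397.9 + 0.1r. Rearranging, 3.1r = 2793.1, hence r* = 901.
Then Q* = 3191 - 3(901) = 488.
Total revenue = r* × Q* = 901 × 488 = 439688.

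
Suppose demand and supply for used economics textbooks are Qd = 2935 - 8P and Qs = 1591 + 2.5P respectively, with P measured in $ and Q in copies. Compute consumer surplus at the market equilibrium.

The market clears where 2935 - 8P = 1591 + 2.5P. Rearranging, 10.5P = 1344, hence P* = 128.
Substitute back: Q* = 2935 - 8(128) = 1911.
Demand choke price (Qd = 0): P = 2935/8 = 366.875. Consumer surplus = ½ × (366.875 - 128) × 1911 = 228245.0625.

Consumer surplus = 228245.0625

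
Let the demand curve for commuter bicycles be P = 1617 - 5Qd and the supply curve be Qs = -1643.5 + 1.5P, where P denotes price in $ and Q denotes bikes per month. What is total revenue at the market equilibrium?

Inverting to quantity form: Qd = 323.4 - 0.2P.
The market clears where 323.4 - 0.2P = -1643.5 + 1.5P. Rearranging, 1.7P = 1966.9, hence P* = 1157.
Plugging P* into demand: Q* = 323.4 - 0.2(1157) = 92.
Total revenue = P* × Q* = 1157 × 92 = 106444.

Total revenue = 106444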